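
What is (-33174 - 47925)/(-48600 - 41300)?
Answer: 81099/89900 ≈ 0.90210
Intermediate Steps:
(-33174 - 47925)/(-48600 - 41300) = -81099/(-89900) = -81099*(-1/89900) = 81099/89900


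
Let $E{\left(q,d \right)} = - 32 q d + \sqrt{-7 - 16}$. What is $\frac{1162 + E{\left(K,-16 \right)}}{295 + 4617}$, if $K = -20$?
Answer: $- \frac{4539}{2456} + \frac{i \sqrt{23}}{4912} \approx -1.8481 + 0.00097635 i$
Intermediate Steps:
$E{\left(q,d \right)} = i \sqrt{23} - 32 d q$ ($E{\left(q,d \right)} = - 32 d q + \sqrt{-23} = - 32 d q + i \sqrt{23} = i \sqrt{23} - 32 d q$)
$\frac{1162 + E{\left(K,-16 \right)}}{295 + 4617} = \frac{1162 + \left(i \sqrt{23} - \left(-512\right) \left(-20\right)\right)}{295 + 4617} = \frac{1162 - \left(10240 - i \sqrt{23}\right)}{4912} = \left(1162 - \left(10240 - i \sqrt{23}\right)\right) \frac{1}{4912} = \left(-9078 + i \sqrt{23}\right) \frac{1}{4912} = - \frac{4539}{2456} + \frac{i \sqrt{23}}{4912}$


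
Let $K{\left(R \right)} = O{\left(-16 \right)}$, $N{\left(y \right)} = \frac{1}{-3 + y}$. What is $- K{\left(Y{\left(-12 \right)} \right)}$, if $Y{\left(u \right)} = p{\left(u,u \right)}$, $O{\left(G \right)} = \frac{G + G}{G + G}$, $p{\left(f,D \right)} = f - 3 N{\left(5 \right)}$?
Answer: $-1$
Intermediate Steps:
$p{\left(f,D \right)} = - \frac{3}{2} + f$ ($p{\left(f,D \right)} = f - \frac{3}{-3 + 5} = f - \frac{3}{2} = - \frac{3}{2} + f$)
$O{\left(G \right)} = 1$ ($O{\left(G \right)} = \frac{2 G}{2 G} = 2 G \frac{1}{2 G} = 1$)
$Y{\left(u \right)} = - \frac{3}{2} + u$
$K{\left(R \right)} = 1$
$- K{\left(Y{\left(-12 \right)} \right)} = \left(-1\right) 1 = -1$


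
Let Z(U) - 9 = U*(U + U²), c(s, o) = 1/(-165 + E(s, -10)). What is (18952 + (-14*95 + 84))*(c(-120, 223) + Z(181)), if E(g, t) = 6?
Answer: 5595327641696/53 ≈ 1.0557e+11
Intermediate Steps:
c(s, o) = -1/159 (c(s, o) = 1/(-165 + 6) = 1/(-159) = -1/159)
Z(U) = 9 + U*(U + U²)
(18952 + (-14*95 + 84))*(c(-120, 223) + Z(181)) = (18952 + (-14*95 + 84))*(-1/159 + (9 + 181² + 181³)) = (18952 + (-1330 + 84))*(-1/159 + (9 + 32761 + 5929741)) = (18952 - 1246)*(-1/159 + 5962511) = 17706*(948039248/159) = 5595327641696/53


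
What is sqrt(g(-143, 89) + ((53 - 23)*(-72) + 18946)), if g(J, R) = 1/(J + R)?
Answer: sqrt(5438658)/18 ≈ 129.56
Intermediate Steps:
sqrt(g(-143, 89) + ((53 - 23)*(-72) + 18946)) = sqrt(1/(-143 + 89) + ((53 - 23)*(-72) + 18946)) = sqrt(1/(-54) + (30*(-72) + 18946)) = sqrt(-1/54 + (-2160 + 18946)) = sqrt(-1/54 + 16786) = sqrt(906443/54) = sqrt(5438658)/18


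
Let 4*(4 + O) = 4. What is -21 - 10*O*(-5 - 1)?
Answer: -201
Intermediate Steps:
O = -3 (O = -4 + (¼)*4 = -4 + 1 = -3)
-21 - 10*O*(-5 - 1) = -21 - (-30)*(-5 - 1) = -21 - (-30)*(-6) = -21 - 10*18 = -21 - 180 = -201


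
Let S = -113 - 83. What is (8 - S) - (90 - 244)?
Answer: 358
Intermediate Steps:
S = -196
(8 - S) - (90 - 244) = (8 - 1*(-196)) - (90 - 244) = (8 + 196) - 1*(-154) = 204 + 154 = 358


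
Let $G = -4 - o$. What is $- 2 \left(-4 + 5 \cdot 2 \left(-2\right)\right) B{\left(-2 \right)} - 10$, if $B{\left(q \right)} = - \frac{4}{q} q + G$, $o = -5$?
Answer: $-154$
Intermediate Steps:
$G = 1$ ($G = -4 - -5 = -4 + 5 = 1$)
$B{\left(q \right)} = -3$ ($B{\left(q \right)} = - \frac{4}{q} q + 1 = -4 + 1 = -3$)
$- 2 \left(-4 + 5 \cdot 2 \left(-2\right)\right) B{\left(-2 \right)} - 10 = - 2 \left(-4 + 5 \cdot 2 \left(-2\right)\right) \left(-3\right) - 10 = - 2 \left(-4 + 10 \left(-2\right)\right) \left(-3\right) - 10 = - 2 \left(-4 - 20\right) \left(-3\right) - 10 = \left(-2\right) \left(-24\right) \left(-3\right) - 10 = 48 \left(-3\right) - 10 = -144 - 10 = -154$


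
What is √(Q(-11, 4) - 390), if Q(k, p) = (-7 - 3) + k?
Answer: I*√411 ≈ 20.273*I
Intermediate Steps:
Q(k, p) = -10 + k
√(Q(-11, 4) - 390) = √((-10 - 11) - 390) = √(-21 - 390) = √(-411) = I*√411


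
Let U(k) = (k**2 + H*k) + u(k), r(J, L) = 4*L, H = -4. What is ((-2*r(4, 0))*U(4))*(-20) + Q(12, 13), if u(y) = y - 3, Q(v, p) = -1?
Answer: -1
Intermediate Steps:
u(y) = -3 + y
U(k) = -3 + k**2 - 3*k (U(k) = (k**2 - 4*k) + (-3 + k) = -3 + k**2 - 3*k)
((-2*r(4, 0))*U(4))*(-20) + Q(12, 13) = ((-8*0)*(-3 + 4**2 - 3*4))*(-20) - 1 = ((-2*0)*(-3 + 16 - 12))*(-20) - 1 = (0*1)*(-20) - 1 = 0*(-20) - 1 = 0 - 1 = -1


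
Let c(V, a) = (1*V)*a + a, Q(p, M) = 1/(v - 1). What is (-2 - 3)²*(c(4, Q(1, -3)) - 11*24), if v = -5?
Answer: -39725/6 ≈ -6620.8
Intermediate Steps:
Q(p, M) = -⅙ (Q(p, M) = 1/(-5 - 1) = 1/(-6) = -⅙)
c(V, a) = a + V*a (c(V, a) = V*a + a = a + V*a)
(-2 - 3)²*(c(4, Q(1, -3)) - 11*24) = (-2 - 3)²*(-(1 + 4)/6 - 11*24) = (-5)²*(-⅙*5 - 264) = 25*(-⅚ - 264) = 25*(-1589/6) = -39725/6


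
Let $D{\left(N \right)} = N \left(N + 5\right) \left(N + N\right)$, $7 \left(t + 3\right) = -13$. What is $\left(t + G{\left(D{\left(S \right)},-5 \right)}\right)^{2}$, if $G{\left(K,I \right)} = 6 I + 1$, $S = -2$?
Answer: $\frac{56169}{49} \approx 1146.3$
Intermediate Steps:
$t = - \frac{34}{7}$ ($t = -3 + \frac{1}{7} \left(-13\right) = -3 - \frac{13}{7} = - \frac{34}{7} \approx -4.8571$)
$D{\left(N \right)} = 2 N^{2} \left(5 + N\right)$ ($D{\left(N \right)} = N \left(5 + N\right) 2 N = 2 N^{2} \left(5 + N\right)$)
$G{\left(K,I \right)} = 1 + 6 I$
$\left(t + G{\left(D{\left(S \right)},-5 \right)}\right)^{2} = \left(- \frac{34}{7} + \left(1 + 6 \left(-5\right)\right)\right)^{2} = \left(- \frac{34}{7} + \left(1 - 30\right)\right)^{2} = \left(- \frac{34}{7} - 29\right)^{2} = \left(- \frac{237}{7}\right)^{2} = \frac{56169}{49}$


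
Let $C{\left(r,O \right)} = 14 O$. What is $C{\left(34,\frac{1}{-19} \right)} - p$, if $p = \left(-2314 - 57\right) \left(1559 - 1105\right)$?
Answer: $\frac{20452232}{19} \approx 1.0764 \cdot 10^{6}$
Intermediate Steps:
$p = -1076434$ ($p = \left(-2371\right) 454 = -1076434$)
$C{\left(34,\frac{1}{-19} \right)} - p = \frac{14}{-19} - -1076434 = 14 \left(- \frac{1}{19}\right) + 1076434 = - \frac{14}{19} + 1076434 = \frac{20452232}{19}$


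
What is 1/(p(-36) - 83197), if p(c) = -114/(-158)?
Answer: -79/6572506 ≈ -1.2020e-5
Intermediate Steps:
p(c) = 57/79 (p(c) = -114*(-1/158) = 57/79)
1/(p(-36) - 83197) = 1/(57/79 - 83197) = 1/(-6572506/79) = -79/6572506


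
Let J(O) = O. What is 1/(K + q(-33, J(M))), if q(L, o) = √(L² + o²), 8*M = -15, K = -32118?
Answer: -685184/22006716405 - 8*√7769/22006716405 ≈ -3.1167e-5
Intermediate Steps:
M = -15/8 (M = (⅛)*(-15) = -15/8 ≈ -1.8750)
1/(K + q(-33, J(M))) = 1/(-32118 + √((-33)² + (-15/8)²)) = 1/(-32118 + √(1089 + 225/64)) = 1/(-32118 + √(69921/64)) = 1/(-32118 + 3*√7769/8)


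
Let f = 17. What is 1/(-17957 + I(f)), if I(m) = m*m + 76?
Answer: -1/17592 ≈ -5.6844e-5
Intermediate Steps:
I(m) = 76 + m² (I(m) = m² + 76 = 76 + m²)
1/(-17957 + I(f)) = 1/(-17957 + (76 + 17²)) = 1/(-17957 + (76 + 289)) = 1/(-17957 + 365) = 1/(-17592) = -1/17592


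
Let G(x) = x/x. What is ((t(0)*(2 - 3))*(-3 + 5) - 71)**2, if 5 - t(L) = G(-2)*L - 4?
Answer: 7921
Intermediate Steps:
G(x) = 1
t(L) = 9 - L (t(L) = 5 - (1*L - 4) = 5 - (L - 4) = 5 - (-4 + L) = 5 + (4 - L) = 9 - L)
((t(0)*(2 - 3))*(-3 + 5) - 71)**2 = (((9 - 1*0)*(2 - 3))*(-3 + 5) - 71)**2 = (((9 + 0)*(-1))*2 - 71)**2 = ((9*(-1))*2 - 71)**2 = (-9*2 - 71)**2 = (-18 - 71)**2 = (-89)**2 = 7921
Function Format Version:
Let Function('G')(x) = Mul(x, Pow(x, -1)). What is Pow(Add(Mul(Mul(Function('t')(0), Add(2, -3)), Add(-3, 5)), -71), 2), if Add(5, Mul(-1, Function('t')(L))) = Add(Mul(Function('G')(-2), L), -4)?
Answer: 7921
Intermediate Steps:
Function('G')(x) = 1
Function('t')(L) = Add(9, Mul(-1, L)) (Function('t')(L) = Add(5, Mul(-1, Add(Mul(1, L), -4))) = Add(5, Mul(-1, Add(L, -4))) = Add(5, Mul(-1, Add(-4, L))) = Add(5, Add(4, Mul(-1, L))) = Add(9, Mul(-1, L)))
Pow(Add(Mul(Mul(Function('t')(0), Add(2, -3)), Add(-3, 5)), -71), 2) = Pow(Add(Mul(Mul(Add(9, Mul(-1, 0)), Add(2, -3)), Add(-3, 5)), -71), 2) = Pow(Add(Mul(Mul(Add(9, 0), -1), 2), -71), 2) = Pow(Add(Mul(Mul(9, -1), 2), -71), 2) = Pow(Add(Mul(-9, 2), -71), 2) = Pow(Add(-18, -71), 2) = Pow(-89, 2) = 7921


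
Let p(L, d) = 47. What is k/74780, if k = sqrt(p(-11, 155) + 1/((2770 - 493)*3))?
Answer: sqrt(243683022)/170274060 ≈ 9.1678e-5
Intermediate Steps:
k = sqrt(243683022)/2277 (k = sqrt(47 + 1/((2770 - 493)*3)) = sqrt(47 + (1/3)/2277) = sqrt(47 + (1/2277)*(1/3)) = sqrt(47 + 1/6831) = sqrt(321058/6831) = sqrt(243683022)/2277 ≈ 6.8557)
k/74780 = (sqrt(243683022)/2277)/74780 = (sqrt(243683022)/2277)*(1/74780) = sqrt(243683022)/170274060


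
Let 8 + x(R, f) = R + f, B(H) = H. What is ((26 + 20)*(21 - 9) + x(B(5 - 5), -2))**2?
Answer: 293764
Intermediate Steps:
x(R, f) = -8 + R + f (x(R, f) = -8 + (R + f) = -8 + R + f)
((26 + 20)*(21 - 9) + x(B(5 - 5), -2))**2 = ((26 + 20)*(21 - 9) + (-8 + (5 - 5) - 2))**2 = (46*12 + (-8 + 0 - 2))**2 = (552 - 10)**2 = 542**2 = 293764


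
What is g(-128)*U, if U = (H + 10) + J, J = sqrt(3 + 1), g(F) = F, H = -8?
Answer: -512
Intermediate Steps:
J = 2 (J = sqrt(4) = 2)
U = 4 (U = (-8 + 10) + 2 = 2 + 2 = 4)
g(-128)*U = -128*4 = -512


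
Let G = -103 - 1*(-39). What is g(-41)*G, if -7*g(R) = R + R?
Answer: -5248/7 ≈ -749.71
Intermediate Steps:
G = -64 (G = -103 + 39 = -64)
g(R) = -2*R/7 (g(R) = -(R + R)/7 = -2*R/7)
g(-41)*G = -2/7*(-41)*(-64) = (82/7)*(-64) = -5248/7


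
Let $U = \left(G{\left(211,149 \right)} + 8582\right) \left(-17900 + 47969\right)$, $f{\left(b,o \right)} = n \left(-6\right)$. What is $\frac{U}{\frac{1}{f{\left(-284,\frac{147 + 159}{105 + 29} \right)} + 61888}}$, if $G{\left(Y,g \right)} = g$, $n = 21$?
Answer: $16214528497518$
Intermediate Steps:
$f{\left(b,o \right)} = -126$ ($f{\left(b,o \right)} = 21 \left(-6\right) = -126$)
$U = 262532439$ ($U = \left(149 + 8582\right) \left(-17900 + 47969\right) = 8731 \cdot 30069 = 262532439$)
$\frac{U}{\frac{1}{f{\left(-284,\frac{147 + 159}{105 + 29} \right)} + 61888}} = \frac{262532439}{\frac{1}{-126 + 61888}} = \frac{262532439}{\frac{1}{61762}} = 262532439 \frac{1}{\frac{1}{61762}} = 262532439 \cdot 61762 = 16214528497518$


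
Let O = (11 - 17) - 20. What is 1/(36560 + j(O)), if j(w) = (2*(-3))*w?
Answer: 1/36716 ≈ 2.7236e-5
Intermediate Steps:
O = -26 (O = -6 - 20 = -26)
j(w) = -6*w
1/(36560 + j(O)) = 1/(36560 - 6*(-26)) = 1/(36560 + 156) = 1/36716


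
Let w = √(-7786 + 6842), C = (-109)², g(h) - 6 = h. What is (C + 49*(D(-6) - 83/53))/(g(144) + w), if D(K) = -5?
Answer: 45948075/621266 - 612641*I*√59/310633 ≈ 73.959 - 15.149*I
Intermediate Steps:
g(h) = 6 + h
C = 11881
w = 4*I*√59 (w = √(-944) = 4*I*√59 ≈ 30.725*I)
(C + 49*(D(-6) - 83/53))/(g(144) + w) = (11881 + 49*(-5 - 83/53))/((6 + 144) + 4*I*√59) = (11881 + 49*(-5 - 83*1/53))/(150 + 4*I*√59) = (11881 + 49*(-5 - 83/53))/(150 + 4*I*√59) = (11881 + 49*(-348/53))/(150 + 4*I*√59) = (11881 - 17052/53)/(150 + 4*I*√59) = 612641/(53*(150 + 4*I*√59))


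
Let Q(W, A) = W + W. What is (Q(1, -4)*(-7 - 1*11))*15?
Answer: -540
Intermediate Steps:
Q(W, A) = 2*W
(Q(1, -4)*(-7 - 1*11))*15 = ((2*1)*(-7 - 1*11))*15 = (2*(-7 - 11))*15 = (2*(-18))*15 = -36*15 = -540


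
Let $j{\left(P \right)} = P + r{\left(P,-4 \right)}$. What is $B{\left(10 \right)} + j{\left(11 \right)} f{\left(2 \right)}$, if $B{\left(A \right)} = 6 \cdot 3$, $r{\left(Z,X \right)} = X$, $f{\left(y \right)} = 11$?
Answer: $95$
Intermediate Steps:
$B{\left(A \right)} = 18$
$j{\left(P \right)} = -4 + P$ ($j{\left(P \right)} = P - 4 = -4 + P$)
$B{\left(10 \right)} + j{\left(11 \right)} f{\left(2 \right)} = 18 + \left(-4 + 11\right) 11 = 18 + 7 \cdot 11 = 18 + 77 = 95$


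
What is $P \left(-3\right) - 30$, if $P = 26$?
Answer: $-108$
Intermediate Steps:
$P \left(-3\right) - 30 = 26 \left(-3\right) - 30 = -78 - 30 = -108$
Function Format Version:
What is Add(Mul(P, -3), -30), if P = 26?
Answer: -108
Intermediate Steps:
Add(Mul(P, -3), -30) = Add(Mul(26, -3), -30) = Add(-78, -30) = -108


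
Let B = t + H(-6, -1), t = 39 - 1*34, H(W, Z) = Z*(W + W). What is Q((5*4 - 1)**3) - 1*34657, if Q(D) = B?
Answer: -34640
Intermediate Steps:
H(W, Z) = 2*W*Z (H(W, Z) = Z*(2*W) = 2*W*Z)
t = 5 (t = 39 - 34 = 5)
B = 17 (B = 5 + 2*(-6)*(-1) = 5 + 12 = 17)
Q(D) = 17
Q((5*4 - 1)**3) - 1*34657 = 17 - 1*34657 = 17 - 34657 = -34640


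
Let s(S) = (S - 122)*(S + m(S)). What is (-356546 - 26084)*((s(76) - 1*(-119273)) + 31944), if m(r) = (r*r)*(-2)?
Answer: -259849007190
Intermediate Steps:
m(r) = -2*r**2 (m(r) = r**2*(-2) = -2*r**2)
s(S) = (-122 + S)*(S - 2*S**2) (s(S) = (S - 122)*(S - 2*S**2) = (-122 + S)*(S - 2*S**2))
(-356546 - 26084)*((s(76) - 1*(-119273)) + 31944) = (-356546 - 26084)*((76*(-122 - 2*76**2 + 245*76) - 1*(-119273)) + 31944) = -382630*((76*(-122 - 2*5776 + 18620) + 119273) + 31944) = -382630*((76*(-122 - 11552 + 18620) + 119273) + 31944) = -382630*((76*6946 + 119273) + 31944) = -382630*((527896 + 119273) + 31944) = -382630*(647169 + 31944) = -382630*679113 = -259849007190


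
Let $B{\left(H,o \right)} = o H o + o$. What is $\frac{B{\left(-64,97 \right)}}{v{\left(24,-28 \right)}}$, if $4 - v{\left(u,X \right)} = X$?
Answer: $- \frac{602079}{32} \approx -18815.0$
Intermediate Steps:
$v{\left(u,X \right)} = 4 - X$
$B{\left(H,o \right)} = o + H o^{2}$ ($B{\left(H,o \right)} = H o o + o = H o^{2} + o = o + H o^{2}$)
$\frac{B{\left(-64,97 \right)}}{v{\left(24,-28 \right)}} = \frac{97 \left(1 - 6208\right)}{4 - -28} = \frac{97 \left(1 - 6208\right)}{4 + 28} = \frac{97 \left(-6207\right)}{32} = \left(-602079\right) \frac{1}{32} = - \frac{602079}{32}$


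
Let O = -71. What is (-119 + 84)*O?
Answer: 2485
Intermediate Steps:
(-119 + 84)*O = (-119 + 84)*(-71) = -35*(-71) = 2485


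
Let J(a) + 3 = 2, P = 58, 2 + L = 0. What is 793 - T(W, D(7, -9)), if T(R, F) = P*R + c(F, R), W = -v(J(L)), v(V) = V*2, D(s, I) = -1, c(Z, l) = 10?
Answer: 667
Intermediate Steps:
L = -2 (L = -2 + 0 = -2)
J(a) = -1 (J(a) = -3 + 2 = -1)
v(V) = 2*V
W = 2 (W = -2*(-1) = -1*(-2) = 2)
T(R, F) = 10 + 58*R (T(R, F) = 58*R + 10 = 10 + 58*R)
793 - T(W, D(7, -9)) = 793 - (10 + 58*2) = 793 - (10 + 116) = 793 - 1*126 = 793 - 126 = 667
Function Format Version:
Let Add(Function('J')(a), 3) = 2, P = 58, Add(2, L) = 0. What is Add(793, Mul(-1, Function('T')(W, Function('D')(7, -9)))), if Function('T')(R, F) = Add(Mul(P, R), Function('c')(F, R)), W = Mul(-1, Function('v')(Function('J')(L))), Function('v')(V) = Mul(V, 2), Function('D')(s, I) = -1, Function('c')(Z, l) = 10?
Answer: 667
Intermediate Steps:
L = -2 (L = Add(-2, 0) = -2)
Function('J')(a) = -1 (Function('J')(a) = Add(-3, 2) = -1)
Function('v')(V) = Mul(2, V)
W = 2 (W = Mul(-1, Mul(2, -1)) = Mul(-1, -2) = 2)
Function('T')(R, F) = Add(10, Mul(58, R)) (Function('T')(R, F) = Add(Mul(58, R), 10) = Add(10, Mul(58, R)))
Add(793, Mul(-1, Function('T')(W, Function('D')(7, -9)))) = Add(793, Mul(-1, Add(10, Mul(58, 2)))) = Add(793, Mul(-1, Add(10, 116))) = Add(793, Mul(-1, 126)) = Add(793, -126) = 667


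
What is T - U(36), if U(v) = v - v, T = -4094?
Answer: -4094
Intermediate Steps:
U(v) = 0
T - U(36) = -4094 - 1*0 = -4094 + 0 = -4094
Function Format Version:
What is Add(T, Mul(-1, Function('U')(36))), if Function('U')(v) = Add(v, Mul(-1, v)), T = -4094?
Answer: -4094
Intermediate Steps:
Function('U')(v) = 0
Add(T, Mul(-1, Function('U')(36))) = Add(-4094, Mul(-1, 0)) = Add(-4094, 0) = -4094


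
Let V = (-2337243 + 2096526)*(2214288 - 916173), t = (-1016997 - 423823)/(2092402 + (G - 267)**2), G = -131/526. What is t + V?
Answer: -187073970218067992259175/598678184081 ≈ -3.1248e+11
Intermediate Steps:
G = -131/526 (G = -131*1/526 = -131/526 ≈ -0.24905)
t = -398640314320/598678184081 (t = (-1016997 - 423823)/(2092402 + (-131/526 - 267)**2) = -1440820/(2092402 + (-140573/526)**2) = -1440820/(2092402 + 19760768329/276676) = -1440820/598678184081/276676 = -1440820*276676/598678184081 = -398640314320/598678184081 ≈ -0.66587)
V = -312478348455 (V = -240717*1298115 = -312478348455)
t + V = -398640314320/598678184081 - 312478348455 = -187073970218067992259175/598678184081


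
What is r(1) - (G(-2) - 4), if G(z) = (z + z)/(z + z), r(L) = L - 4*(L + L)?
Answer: -4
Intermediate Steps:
r(L) = -7*L (r(L) = L - 8*L = -7*L)
G(z) = 1 (G(z) = (2*z)/((2*z)) = (2*z)*(1/(2*z)) = 1)
r(1) - (G(-2) - 4) = -7*1 - (1 - 4) = -7 - 1*(-3) = -7 + 3 = -4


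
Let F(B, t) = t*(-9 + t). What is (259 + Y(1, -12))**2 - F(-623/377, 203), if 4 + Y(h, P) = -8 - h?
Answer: 21134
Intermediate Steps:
Y(h, P) = -12 - h (Y(h, P) = -4 + (-8 - h) = -12 - h)
(259 + Y(1, -12))**2 - F(-623/377, 203) = (259 + (-12 - 1*1))**2 - 203*(-9 + 203) = (259 + (-12 - 1))**2 - 203*194 = (259 - 13)**2 - 1*39382 = 246**2 - 39382 = 60516 - 39382 = 21134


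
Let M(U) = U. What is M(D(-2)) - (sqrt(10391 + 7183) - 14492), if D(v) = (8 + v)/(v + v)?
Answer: 28981/2 - sqrt(17574) ≈ 14358.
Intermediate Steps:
D(v) = (8 + v)/(2*v) (D(v) = (8 + v)/((2*v)) = (8 + v)*(1/(2*v)) = (8 + v)/(2*v))
M(D(-2)) - (sqrt(10391 + 7183) - 14492) = (1/2)*(8 - 2)/(-2) - (sqrt(10391 + 7183) - 14492) = (1/2)*(-1/2)*6 - (sqrt(17574) - 14492) = -3/2 - (-14492 + sqrt(17574)) = -3/2 + (14492 - sqrt(17574)) = 28981/2 - sqrt(17574)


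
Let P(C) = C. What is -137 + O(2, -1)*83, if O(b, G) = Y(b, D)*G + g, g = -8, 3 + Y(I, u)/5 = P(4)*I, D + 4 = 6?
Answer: -2876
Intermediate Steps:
D = 2 (D = -4 + 6 = 2)
Y(I, u) = -15 + 20*I (Y(I, u) = -15 + 5*(4*I) = -15 + 20*I)
O(b, G) = -8 + G*(-15 + 20*b) (O(b, G) = (-15 + 20*b)*G - 8 = G*(-15 + 20*b) - 8 = -8 + G*(-15 + 20*b))
-137 + O(2, -1)*83 = -137 + (-8 + 5*(-1)*(-3 + 4*2))*83 = -137 + (-8 + 5*(-1)*(-3 + 8))*83 = -137 + (-8 + 5*(-1)*5)*83 = -137 + (-8 - 25)*83 = -137 - 33*83 = -137 - 2739 = -2876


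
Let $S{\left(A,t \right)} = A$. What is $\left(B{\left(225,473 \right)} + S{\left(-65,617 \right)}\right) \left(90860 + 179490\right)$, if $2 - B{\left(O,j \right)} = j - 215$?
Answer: $-86782350$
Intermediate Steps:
$B{\left(O,j \right)} = 217 - j$ ($B{\left(O,j \right)} = 2 - \left(j - 215\right) = 2 - \left(-215 + j\right) = 217 - j$)
$\left(B{\left(225,473 \right)} + S{\left(-65,617 \right)}\right) \left(90860 + 179490\right) = \left(\left(217 - 473\right) - 65\right) \left(90860 + 179490\right) = \left(\left(217 - 473\right) - 65\right) 270350 = \left(-256 - 65\right) 270350 = \left(-321\right) 270350 = -86782350$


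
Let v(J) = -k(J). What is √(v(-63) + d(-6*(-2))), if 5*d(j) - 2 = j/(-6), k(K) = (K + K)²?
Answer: 126*I ≈ 126.0*I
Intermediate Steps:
k(K) = 4*K² (k(K) = (2*K)² = 4*K²)
d(j) = ⅖ - j/30 (d(j) = ⅖ + (j/(-6))/5 = ⅖ + (j*(-⅙))/5 = ⅖ + (-j/6)/5 = ⅖ - j/30)
v(J) = -4*J²
√(v(-63) + d(-6*(-2))) = √(-4*(-63)² + (⅖ - (-1)*(-2)/5)) = √(-4*3969 + (⅖ - 1/30*12)) = √(-15876 + (⅖ - ⅖)) = √(-15876 + 0) = √(-15876) = 126*I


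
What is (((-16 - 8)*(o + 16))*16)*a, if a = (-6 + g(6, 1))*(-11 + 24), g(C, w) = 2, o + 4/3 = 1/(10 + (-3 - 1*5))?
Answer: 302848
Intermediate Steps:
o = -⅚ (o = -4/3 + 1/(10 + (-3 - 1*5)) = -4/3 + 1/(10 + (-3 - 5)) = -4/3 + 1/(10 - 8) = -4/3 + 1/2 = -4/3 + ½ = -⅚ ≈ -0.83333)
a = -52 (a = (-6 + 2)*(-11 + 24) = -4*13 = -52)
(((-16 - 8)*(o + 16))*16)*a = (((-16 - 8)*(-⅚ + 16))*16)*(-52) = (-24*91/6*16)*(-52) = -364*16*(-52) = -5824*(-52) = 302848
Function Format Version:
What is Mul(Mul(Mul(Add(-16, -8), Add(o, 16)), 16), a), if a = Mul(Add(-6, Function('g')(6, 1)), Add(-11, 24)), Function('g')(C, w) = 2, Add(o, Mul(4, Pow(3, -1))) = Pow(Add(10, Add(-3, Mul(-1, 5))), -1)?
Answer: 302848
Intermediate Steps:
o = Rational(-5, 6) (o = Add(Rational(-4, 3), Pow(Add(10, Add(-3, Mul(-1, 5))), -1)) = Add(Rational(-4, 3), Pow(Add(10, Add(-3, -5)), -1)) = Add(Rational(-4, 3), Pow(Add(10, -8), -1)) = Add(Rational(-4, 3), Pow(2, -1)) = Add(Rational(-4, 3), Rational(1, 2)) = Rational(-5, 6) ≈ -0.83333)
a = -52 (a = Mul(Add(-6, 2), Add(-11, 24)) = Mul(-4, 13) = -52)
Mul(Mul(Mul(Add(-16, -8), Add(o, 16)), 16), a) = Mul(Mul(Mul(Add(-16, -8), Add(Rational(-5, 6), 16)), 16), -52) = Mul(Mul(Mul(-24, Rational(91, 6)), 16), -52) = Mul(Mul(-364, 16), -52) = Mul(-5824, -52) = 302848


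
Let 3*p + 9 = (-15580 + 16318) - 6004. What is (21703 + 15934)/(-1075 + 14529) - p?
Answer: 71082761/40362 ≈ 1761.1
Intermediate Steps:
p = -5275/3 (p = -3 + ((-15580 + 16318) - 6004)/3 = -3 + (738 - 6004)/3 = -3 + (⅓)*(-5266) = -3 - 5266/3 = -5275/3 ≈ -1758.3)
(21703 + 15934)/(-1075 + 14529) - p = (21703 + 15934)/(-1075 + 14529) - 1*(-5275/3) = 37637/13454 + 5275/3 = 71082761/40362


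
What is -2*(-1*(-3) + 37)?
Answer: -80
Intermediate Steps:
-2*(-1*(-3) + 37) = -2*(3 + 37) = -2*40 = -80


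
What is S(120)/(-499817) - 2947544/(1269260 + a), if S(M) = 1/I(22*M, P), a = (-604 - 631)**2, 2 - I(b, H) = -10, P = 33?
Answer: -5892931329287/5586924436980 ≈ -1.0548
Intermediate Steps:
I(b, H) = 12 (I(b, H) = 2 - 1*(-10) = 2 + 10 = 12)
a = 1525225 (a = (-1235)**2 = 1525225)
S(M) = 1/12
S(120)/(-499817) - 2947544/(1269260 + a) = (1/12)/(-499817) - 2947544/(1269260 + 1525225) = (1/12)*(-1/499817) - 2947544/2794485 = -1/5997804 - 2947544*1/2794485 = -1/5997804 - 2947544/2794485 = -5892931329287/5586924436980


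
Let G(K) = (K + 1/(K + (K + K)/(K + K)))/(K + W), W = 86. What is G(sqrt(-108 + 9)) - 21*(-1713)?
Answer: 26961773387/749500 + 25539*I*sqrt(11)/749500 ≈ 35973.0 + 0.11301*I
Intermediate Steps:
G(K) = (K + 1/(1 + K))/(86 + K) (G(K) = (K + 1/(K + (K + K)/(K + K)))/(K + 86) = (K + 1/(K + (2*K)/((2*K))))/(86 + K) = (K + 1/(K + (2*K)*(1/(2*K))))/(86 + K) = (K + 1/(K + 1))/(86 + K) = (K + 1/(1 + K))/(86 + K))
G(sqrt(-108 + 9)) - 21*(-1713) = (1 + sqrt(-108 + 9) + (sqrt(-108 + 9))**2)/(86 + (sqrt(-108 + 9))**2 + 87*sqrt(-108 + 9)) - 21*(-1713) = (1 + sqrt(-99) + (sqrt(-99))**2)/(86 + (sqrt(-99))**2 + 87*sqrt(-99)) - 1*(-35973) = (1 + 3*I*sqrt(11) + (3*I*sqrt(11))**2)/(86 + (3*I*sqrt(11))**2 + 87*(3*I*sqrt(11))) + 35973 = (1 + 3*I*sqrt(11) - 99)/(86 - 99 + 261*I*sqrt(11)) + 35973 = (-98 + 3*I*sqrt(11))/(-13 + 261*I*sqrt(11)) + 35973 = 35973 + (-98 + 3*I*sqrt(11))/(-13 + 261*I*sqrt(11))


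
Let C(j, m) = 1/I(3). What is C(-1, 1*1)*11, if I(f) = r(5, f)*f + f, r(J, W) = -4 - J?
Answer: -11/24 ≈ -0.45833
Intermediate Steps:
I(f) = -8*f (I(f) = (-4 - 1*5)*f + f = (-4 - 5)*f + f = -9*f + f = -8*f)
C(j, m) = -1/24 (C(j, m) = 1/(-8*3) = 1/(-24) = -1/24)
C(-1, 1*1)*11 = -1/24*11 = -11/24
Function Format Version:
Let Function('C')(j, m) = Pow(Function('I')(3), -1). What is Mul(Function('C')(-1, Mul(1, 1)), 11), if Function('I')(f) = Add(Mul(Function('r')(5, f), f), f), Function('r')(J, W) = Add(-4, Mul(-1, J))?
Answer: Rational(-11, 24) ≈ -0.45833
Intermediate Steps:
Function('I')(f) = Mul(-8, f) (Function('I')(f) = Add(Mul(Add(-4, Mul(-1, 5)), f), f) = Add(Mul(Add(-4, -5), f), f) = Add(Mul(-9, f), f) = Mul(-8, f))
Function('C')(j, m) = Rational(-1, 24) (Function('C')(j, m) = Pow(Mul(-8, 3), -1) = Pow(-24, -1) = Rational(-1, 24))
Mul(Function('C')(-1, Mul(1, 1)), 11) = Mul(Rational(-1, 24), 11) = Rational(-11, 24)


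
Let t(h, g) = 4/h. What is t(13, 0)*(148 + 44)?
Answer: 768/13 ≈ 59.077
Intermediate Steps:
t(13, 0)*(148 + 44) = (4/13)*(148 + 44) = (4*(1/13))*192 = (4/13)*192 = 768/13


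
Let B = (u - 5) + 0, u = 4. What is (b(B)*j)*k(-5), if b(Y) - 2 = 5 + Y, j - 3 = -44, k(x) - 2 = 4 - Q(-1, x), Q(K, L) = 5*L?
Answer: -7626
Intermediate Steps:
k(x) = 6 - 5*x (k(x) = 2 + (4 - 5*x) = 6 - 5*x)
j = -41 (j = 3 - 44 = -41)
B = -1 (B = (4 - 5) + 0 = -1 + 0 = -1)
b(Y) = 7 + Y (b(Y) = 2 + (5 + Y) = 7 + Y)
(b(B)*j)*k(-5) = ((7 - 1)*(-41))*(6 - 5*(-5)) = (6*(-41))*(6 + 25) = -246*31 = -7626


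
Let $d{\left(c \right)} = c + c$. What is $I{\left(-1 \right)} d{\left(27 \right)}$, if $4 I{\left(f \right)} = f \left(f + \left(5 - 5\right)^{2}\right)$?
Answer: $\frac{27}{2} \approx 13.5$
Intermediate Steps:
$I{\left(f \right)} = \frac{f^{2}}{4}$ ($I{\left(f \right)} = \frac{f \left(f + \left(5 - 5\right)^{2}\right)}{4} = \frac{f \left(f + 0^{2}\right)}{4} = \frac{f \left(f + 0\right)}{4} = \frac{f f}{4} = \frac{f^{2}}{4}$)
$d{\left(c \right)} = 2 c$
$I{\left(-1 \right)} d{\left(27 \right)} = \frac{\left(-1\right)^{2}}{4} \cdot 2 \cdot 27 = \frac{1}{4} \cdot 1 \cdot 54 = \frac{1}{4} \cdot 54 = \frac{27}{2}$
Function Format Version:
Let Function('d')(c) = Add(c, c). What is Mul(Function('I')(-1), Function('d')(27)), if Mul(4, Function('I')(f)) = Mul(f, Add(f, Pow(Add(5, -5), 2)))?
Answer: Rational(27, 2) ≈ 13.500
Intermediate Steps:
Function('I')(f) = Mul(Rational(1, 4), Pow(f, 2)) (Function('I')(f) = Mul(Rational(1, 4), Mul(f, Add(f, Pow(Add(5, -5), 2)))) = Mul(Rational(1, 4), Mul(f, Add(f, Pow(0, 2)))) = Mul(Rational(1, 4), Mul(f, Add(f, 0))) = Mul(Rational(1, 4), Mul(f, f)) = Mul(Rational(1, 4), Pow(f, 2)))
Function('d')(c) = Mul(2, c)
Mul(Function('I')(-1), Function('d')(27)) = Mul(Mul(Rational(1, 4), Pow(-1, 2)), Mul(2, 27)) = Mul(Mul(Rational(1, 4), 1), 54) = Mul(Rational(1, 4), 54) = Rational(27, 2)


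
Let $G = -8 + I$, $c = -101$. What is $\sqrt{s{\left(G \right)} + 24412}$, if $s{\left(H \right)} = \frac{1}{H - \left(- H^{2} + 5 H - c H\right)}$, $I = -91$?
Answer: $\frac{\sqrt{276586886433}}{3366} \approx 156.24$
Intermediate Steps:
$G = -99$ ($G = -8 - 91 = -99$)
$s{\left(H \right)} = \frac{1}{H^{2} - 105 H}$ ($s{\left(H \right)} = \frac{1}{H - \left(- H^{2} + 106 H\right)} = \frac{1}{H + \left(H^{2} - 106 H\right)} = \frac{1}{H^{2} - 105 H}$)
$\sqrt{s{\left(G \right)} + 24412} = \sqrt{\frac{1}{\left(-99\right) \left(-105 - 99\right)} + 24412} = \sqrt{- \frac{1}{99 \left(-204\right)} + 24412} = \sqrt{\left(- \frac{1}{99}\right) \left(- \frac{1}{204}\right) + 24412} = \sqrt{\frac{1}{20196} + 24412} = \sqrt{\frac{493024753}{20196}} = \frac{\sqrt{276586886433}}{3366}$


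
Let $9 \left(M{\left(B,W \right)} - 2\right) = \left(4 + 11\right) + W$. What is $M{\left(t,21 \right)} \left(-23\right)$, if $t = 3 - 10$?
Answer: $-138$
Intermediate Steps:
$t = -7$
$M{\left(B,W \right)} = \frac{11}{3} + \frac{W}{9}$ ($M{\left(B,W \right)} = 2 + \frac{\left(4 + 11\right) + W}{9} = 2 + \frac{15 + W}{9} = 2 + \left(\frac{5}{3} + \frac{W}{9}\right) = \frac{11}{3} + \frac{W}{9}$)
$M{\left(t,21 \right)} \left(-23\right) = \left(\frac{11}{3} + \frac{1}{9} \cdot 21\right) \left(-23\right) = \left(\frac{11}{3} + \frac{7}{3}\right) \left(-23\right) = 6 \left(-23\right) = -138$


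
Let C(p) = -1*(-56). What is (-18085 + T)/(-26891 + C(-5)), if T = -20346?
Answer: 38431/26835 ≈ 1.4321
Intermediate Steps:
C(p) = 56
(-18085 + T)/(-26891 + C(-5)) = (-18085 - 20346)/(-26891 + 56) = -38431/(-26835) = -38431*(-1/26835) = 38431/26835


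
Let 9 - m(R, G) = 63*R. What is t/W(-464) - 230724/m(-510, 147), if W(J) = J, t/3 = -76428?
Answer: 201719515/414236 ≈ 486.97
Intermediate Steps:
t = -229284 (t = 3*(-76428) = -229284)
m(R, G) = 9 - 63*R
t/W(-464) - 230724/m(-510, 147) = -229284/(-464) - 230724/(9 - 63*(-510)) = -229284*(-1/464) - 230724/(9 + 32130) = 57321/116 - 230724/32139 = 57321/116 - 230724*1/32139 = 57321/116 - 25636/3571 = 201719515/414236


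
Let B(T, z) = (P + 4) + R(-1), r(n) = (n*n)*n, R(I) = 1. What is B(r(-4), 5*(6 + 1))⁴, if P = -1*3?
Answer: 16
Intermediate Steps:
P = -3
r(n) = n³ (r(n) = n²*n = n³)
B(T, z) = 2 (B(T, z) = (-3 + 4) + 1 = 1 + 1 = 2)
B(r(-4), 5*(6 + 1))⁴ = 2⁴ = 16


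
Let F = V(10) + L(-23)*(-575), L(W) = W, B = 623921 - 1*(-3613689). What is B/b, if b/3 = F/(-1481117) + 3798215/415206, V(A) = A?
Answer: 1435811220343188/9289430669 ≈ 1.5456e+5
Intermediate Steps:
B = 4237610 (B = 623921 + 3613689 = 4237610)
F = 13235 (F = 10 - 23*(-575) = 10 + 13225 = 13235)
b = 46447153345/1694128554 (b = 3*(13235/(-1481117) + 3798215/415206) = 3*(13235*(-1/1481117) + 3798215*(1/415206)) = 3*(-13235/1481117 + 3798215/415206) = 3*(46447153345/5082385662) = 46447153345/1694128554 ≈ 27.417)
B/b = 4237610/(46447153345/1694128554) = 4237610*(1694128554/46447153345) = 1435811220343188/9289430669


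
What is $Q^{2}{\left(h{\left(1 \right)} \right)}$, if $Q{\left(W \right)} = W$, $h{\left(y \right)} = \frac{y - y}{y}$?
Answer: $0$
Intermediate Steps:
$h{\left(y \right)} = 0$ ($h{\left(y \right)} = \frac{0}{y} = 0$)
$Q^{2}{\left(h{\left(1 \right)} \right)} = 0^{2} = 0$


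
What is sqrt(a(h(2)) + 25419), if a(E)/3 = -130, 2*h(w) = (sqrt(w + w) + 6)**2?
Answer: 9*sqrt(309) ≈ 158.21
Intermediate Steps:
h(w) = (6 + sqrt(2)*sqrt(w))**2/2 (h(w) = (sqrt(w + w) + 6)**2/2 = (sqrt(2*w) + 6)**2/2 = (sqrt(2)*sqrt(w) + 6)**2/2 = (6 + sqrt(2)*sqrt(w))**2/2)
a(E) = -390 (a(E) = 3*(-130) = -390)
sqrt(a(h(2)) + 25419) = sqrt(-390 + 25419) = sqrt(25029) = 9*sqrt(309)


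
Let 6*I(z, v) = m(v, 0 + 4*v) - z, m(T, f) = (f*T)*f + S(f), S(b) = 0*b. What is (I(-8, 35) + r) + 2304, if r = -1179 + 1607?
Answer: 351200/3 ≈ 1.1707e+5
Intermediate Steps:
S(b) = 0
m(T, f) = T*f² (m(T, f) = (f*T)*f + 0 = (T*f)*f + 0 = T*f² + 0 = T*f²)
I(z, v) = -z/6 + 8*v³/3 (I(z, v) = (v*(0 + 4*v)² - z)/6 = (v*(4*v)² - z)/6 = (v*(16*v²) - z)/6 = (16*v³ - z)/6 = (-z + 16*v³)/6 = -z/6 + 8*v³/3)
r = 428
(I(-8, 35) + r) + 2304 = ((-⅙*(-8) + (8/3)*35³) + 428) + 2304 = ((4/3 + (8/3)*42875) + 428) + 2304 = ((4/3 + 343000/3) + 428) + 2304 = (343004/3 + 428) + 2304 = 344288/3 + 2304 = 351200/3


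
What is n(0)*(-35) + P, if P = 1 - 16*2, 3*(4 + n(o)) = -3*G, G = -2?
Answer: 39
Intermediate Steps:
n(o) = -2 (n(o) = -4 + (-3*(-2))/3 = -4 + (1/3)*6 = -4 + 2 = -2)
P = -31 (P = 1 - 4*8 = 1 - 32 = -31)
n(0)*(-35) + P = -2*(-35) - 31 = 70 - 31 = 39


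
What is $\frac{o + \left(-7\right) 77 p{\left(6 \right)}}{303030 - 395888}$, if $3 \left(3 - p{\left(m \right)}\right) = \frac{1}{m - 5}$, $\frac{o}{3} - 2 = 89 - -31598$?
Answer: $- \frac{280889}{278574} \approx -1.0083$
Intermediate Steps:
$o = 95067$ ($o = 6 + 3 \left(89 - -31598\right) = 6 + 3 \left(89 + 31598\right) = 6 + 3 \cdot 31687 = 6 + 95061 = 95067$)
$p{\left(m \right)} = 3 - \frac{1}{3 \left(-5 + m\right)}$ ($p{\left(m \right)} = 3 - \frac{1}{3 \left(m - 5\right)} = 3 - \frac{1}{3 \left(-5 + m\right)}$)
$\frac{o + \left(-7\right) 77 p{\left(6 \right)}}{303030 - 395888} = \frac{95067 + \left(-7\right) 77 \frac{-46 + 9 \cdot 6}{3 \left(-5 + 6\right)}}{303030 - 395888} = \frac{95067 - 539 \frac{-46 + 54}{3 \cdot 1}}{-92858} = \left(95067 - 539 \cdot \frac{1}{3} \cdot 1 \cdot 8\right) \left(- \frac{1}{92858}\right) = \left(95067 - \frac{4312}{3}\right) \left(- \frac{1}{92858}\right) = \frac{280889}{3} \left(- \frac{1}{92858}\right) = - \frac{280889}{278574}$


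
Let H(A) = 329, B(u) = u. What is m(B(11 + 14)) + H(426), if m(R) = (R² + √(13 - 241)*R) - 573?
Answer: 381 + 50*I*√57 ≈ 381.0 + 377.49*I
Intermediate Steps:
m(R) = -573 + R² + 2*I*R*√57 (m(R) = (R² + √(-228)*R) - 573 = (R² + (2*I*√57)*R) - 573 = (R² + 2*I*R*√57) - 573 = -573 + R² + 2*I*R*√57)
m(B(11 + 14)) + H(426) = (-573 + (11 + 14)² + 2*I*(11 + 14)*√57) + 329 = (-573 + 25² + 2*I*25*√57) + 329 = (-573 + 625 + 50*I*√57) + 329 = (52 + 50*I*√57) + 329 = 381 + 50*I*√57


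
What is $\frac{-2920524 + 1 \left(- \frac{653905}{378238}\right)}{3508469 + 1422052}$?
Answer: $- \frac{157807687231}{266415771714} \approx -0.59234$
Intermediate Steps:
$\frac{-2920524 + 1 \left(- \frac{653905}{378238}\right)}{3508469 + 1422052} = \frac{-2920524 + 1 \left(\left(-653905\right) \frac{1}{378238}\right)}{4930521} = \left(-2920524 + 1 \left(- \frac{93415}{54034}\right)\right) \frac{1}{4930521} = \left(-2920524 - \frac{93415}{54034}\right) \frac{1}{4930521} = \left(- \frac{157807687231}{54034}\right) \frac{1}{4930521} = - \frac{157807687231}{266415771714}$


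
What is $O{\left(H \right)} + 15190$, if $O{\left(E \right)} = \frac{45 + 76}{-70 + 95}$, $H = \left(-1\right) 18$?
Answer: $\frac{379871}{25} \approx 15195.0$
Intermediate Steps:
$H = -18$
$O{\left(E \right)} = \frac{121}{25}$
$O{\left(H \right)} + 15190 = \frac{121}{25} + 15190 = \frac{379871}{25}$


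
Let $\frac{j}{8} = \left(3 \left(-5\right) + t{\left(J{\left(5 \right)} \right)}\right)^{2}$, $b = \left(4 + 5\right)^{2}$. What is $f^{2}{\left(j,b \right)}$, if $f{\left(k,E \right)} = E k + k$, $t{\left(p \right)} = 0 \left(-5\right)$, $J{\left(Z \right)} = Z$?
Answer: $21785760000$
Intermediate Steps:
$t{\left(p \right)} = 0$
$b = 81$ ($b = 9^{2} = 81$)
$j = 1800$ ($j = 8 \left(3 \left(-5\right) + 0\right)^{2} = 8 \left(-15 + 0\right)^{2} = 8 \left(-15\right)^{2} = 8 \cdot 225 = 1800$)
$f{\left(k,E \right)} = k + E k$
$f^{2}{\left(j,b \right)} = \left(1800 \left(1 + 81\right)\right)^{2} = \left(1800 \cdot 82\right)^{2} = 147600^{2} = 21785760000$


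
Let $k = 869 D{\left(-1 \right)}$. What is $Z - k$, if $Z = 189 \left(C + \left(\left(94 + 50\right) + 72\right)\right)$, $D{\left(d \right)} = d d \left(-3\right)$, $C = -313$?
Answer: $-15726$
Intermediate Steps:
$D{\left(d \right)} = - 3 d^{2}$ ($D{\left(d \right)} = d^{2} \left(-3\right) = - 3 d^{2}$)
$Z = -18333$ ($Z = 189 \left(-313 + \left(\left(94 + 50\right) + 72\right)\right) = 189 \left(-313 + \left(144 + 72\right)\right) = 189 \left(-313 + 216\right) = 189 \left(-97\right) = -18333$)
$k = -2607$ ($k = 869 \left(- 3 \left(-1\right)^{2}\right) = 869 \left(\left(-3\right) 1\right) = 869 \left(-3\right) = -2607$)
$Z - k = -18333 - -2607 = -18333 + 2607 = -15726$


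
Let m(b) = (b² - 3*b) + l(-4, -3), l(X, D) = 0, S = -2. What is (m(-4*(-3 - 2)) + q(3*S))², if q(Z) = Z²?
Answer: 141376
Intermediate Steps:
m(b) = b² - 3*b (m(b) = (b² - 3*b) + 0 = b² - 3*b)
(m(-4*(-3 - 2)) + q(3*S))² = ((-4*(-3 - 2))*(-3 - 4*(-3 - 2)) + (3*(-2))²)² = ((-4*(-5))*(-3 - 4*(-5)) + (-6)²)² = (20*(-3 + 20) + 36)² = (20*17 + 36)² = (340 + 36)² = 376² = 141376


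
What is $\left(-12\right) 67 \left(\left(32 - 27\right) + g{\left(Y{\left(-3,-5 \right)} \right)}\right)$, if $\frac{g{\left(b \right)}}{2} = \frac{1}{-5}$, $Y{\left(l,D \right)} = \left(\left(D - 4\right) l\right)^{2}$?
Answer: $- \frac{18492}{5} \approx -3698.4$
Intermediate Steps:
$Y{\left(l,D \right)} = l^{2} \left(-4 + D\right)^{2}$ ($Y{\left(l,D \right)} = \left(\left(-4 + D\right) l\right)^{2} = \left(l \left(-4 + D\right)\right)^{2} = l^{2} \left(-4 + D\right)^{2}$)
$g{\left(b \right)} = - \frac{2}{5}$ ($g{\left(b \right)} = \frac{2}{-5} = 2 \left(- \frac{1}{5}\right) = - \frac{2}{5}$)
$\left(-12\right) 67 \left(\left(32 - 27\right) + g{\left(Y{\left(-3,-5 \right)} \right)}\right) = \left(-12\right) 67 \left(\left(32 - 27\right) - \frac{2}{5}\right) = - 804 \left(5 - \frac{2}{5}\right) = \left(-804\right) \frac{23}{5} = - \frac{18492}{5}$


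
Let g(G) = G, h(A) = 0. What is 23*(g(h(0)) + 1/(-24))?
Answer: -23/24 ≈ -0.95833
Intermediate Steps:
23*(g(h(0)) + 1/(-24)) = 23*(0 + 1/(-24)) = 23*(0 - 1/24) = 23*(-1/24) = -23/24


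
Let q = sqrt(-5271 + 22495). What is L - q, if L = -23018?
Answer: -23018 - 2*sqrt(4306) ≈ -23149.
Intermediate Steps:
q = 2*sqrt(4306) (q = sqrt(17224) = 2*sqrt(4306) ≈ 131.24)
L - q = -23018 - 2*sqrt(4306)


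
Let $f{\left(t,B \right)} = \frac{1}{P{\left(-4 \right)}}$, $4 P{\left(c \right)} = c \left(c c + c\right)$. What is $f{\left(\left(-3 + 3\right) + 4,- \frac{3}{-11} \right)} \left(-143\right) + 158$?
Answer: $\frac{2039}{12} \approx 169.92$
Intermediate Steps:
$P{\left(c \right)} = \frac{c \left(c + c^{2}\right)}{4}$ ($P{\left(c \right)} = \frac{c \left(c c + c\right)}{4} = \frac{c \left(c^{2} + c\right)}{4} = \frac{c \left(c + c^{2}\right)}{4}$)
$f{\left(t,B \right)} = - \frac{1}{12}$ ($f{\left(t,B \right)} = \frac{1}{\frac{1}{4} \left(-4\right)^{2} \left(1 - 4\right)} = \frac{1}{\frac{1}{4} \cdot 16 \left(-3\right)} = \frac{1}{-12} = - \frac{1}{12}$)
$f{\left(\left(-3 + 3\right) + 4,- \frac{3}{-11} \right)} \left(-143\right) + 158 = \left(- \frac{1}{12}\right) \left(-143\right) + 158 = \frac{143}{12} + 158 = \frac{2039}{12}$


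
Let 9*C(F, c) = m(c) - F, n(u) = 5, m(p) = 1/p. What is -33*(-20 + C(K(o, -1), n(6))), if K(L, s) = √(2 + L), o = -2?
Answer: 9889/15 ≈ 659.27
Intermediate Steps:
C(F, c) = -F/9 + 1/(9*c) (C(F, c) = (1/c - F)/9 = -F/9 + 1/(9*c))
-33*(-20 + C(K(o, -1), n(6))) = -33*(-20 + (⅑)*(1 - 1*√(2 - 2)*5)/5) = -33*(-20 + (⅑)*(⅕)*(1 - 1*√0*5)) = -33*(-20 + (⅑)*(⅕)*(1 - 1*0*5)) = -33*(-20 + (⅑)*(⅕)*(1 + 0)) = -33*(-20 + (⅑)*(⅕)*1) = -33*(-20 + 1/45) = -33*(-899/45) = 9889/15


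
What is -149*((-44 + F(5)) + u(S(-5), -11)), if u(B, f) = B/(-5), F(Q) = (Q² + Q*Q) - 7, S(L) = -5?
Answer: 0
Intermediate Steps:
F(Q) = -7 + 2*Q² (F(Q) = (Q² + Q²) - 7 = 2*Q² - 7 = -7 + 2*Q²)
u(B, f) = -B/5 (u(B, f) = B*(-⅕) = -B/5)
-149*((-44 + F(5)) + u(S(-5), -11)) = -149*((-44 + (-7 + 2*5²)) - ⅕*(-5)) = -149*((-44 + (-7 + 2*25)) + 1) = -149*((-44 + (-7 + 50)) + 1) = -149*((-44 + 43) + 1) = -149*(-1 + 1) = -149*0 = 0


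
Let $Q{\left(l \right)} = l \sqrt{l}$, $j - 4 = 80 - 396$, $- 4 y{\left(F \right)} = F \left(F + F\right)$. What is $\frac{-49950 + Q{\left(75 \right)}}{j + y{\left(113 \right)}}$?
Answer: $\frac{99900}{13393} - \frac{750 \sqrt{3}}{13393} \approx 7.3621$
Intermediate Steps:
$y{\left(F \right)} = - \frac{F^{2}}{2}$ ($y{\left(F \right)} = - \frac{F \left(F + F\right)}{4} = - \frac{F 2 F}{4} = - \frac{2 F^{2}}{4} = - \frac{F^{2}}{2}$)
$j = -312$ ($j = 4 + \left(80 - 396\right) = 4 - 316 = -312$)
$Q{\left(l \right)} = l^{\frac{3}{2}}$
$\frac{-49950 + Q{\left(75 \right)}}{j + y{\left(113 \right)}} = \frac{-49950 + 75^{\frac{3}{2}}}{-312 - \frac{113^{2}}{2}} = \frac{-49950 + 375 \sqrt{3}}{-312 - \frac{12769}{2}} = \frac{-49950 + 375 \sqrt{3}}{- \frac{13393}{2}} = \left(-49950 + 375 \sqrt{3}\right) \left(- \frac{2}{13393}\right) = \frac{99900}{13393} - \frac{750 \sqrt{3}}{13393}$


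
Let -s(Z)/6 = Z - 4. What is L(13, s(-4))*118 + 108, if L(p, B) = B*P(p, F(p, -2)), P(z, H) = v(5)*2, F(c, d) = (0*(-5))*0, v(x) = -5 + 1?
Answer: -45204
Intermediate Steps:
v(x) = -4
s(Z) = 24 - 6*Z (s(Z) = -6*(Z - 4) = -6*(-4 + Z) = 24 - 6*Z)
F(c, d) = 0 (F(c, d) = 0*0 = 0)
P(z, H) = -8 (P(z, H) = -4*2 = -8)
L(p, B) = -8*B (L(p, B) = B*(-8) = -8*B)
L(13, s(-4))*118 + 108 = -8*(24 - 6*(-4))*118 + 108 = -8*(24 + 24)*118 + 108 = -8*48*118 + 108 = -384*118 + 108 = -45312 + 108 = -45204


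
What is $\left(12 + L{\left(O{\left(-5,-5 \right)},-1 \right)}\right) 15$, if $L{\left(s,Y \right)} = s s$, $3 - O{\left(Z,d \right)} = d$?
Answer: $1140$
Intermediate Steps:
$O{\left(Z,d \right)} = 3 - d$
$L{\left(s,Y \right)} = s^{2}$
$\left(12 + L{\left(O{\left(-5,-5 \right)},-1 \right)}\right) 15 = \left(12 + \left(3 - -5\right)^{2}\right) 15 = \left(12 + \left(3 + 5\right)^{2}\right) 15 = \left(12 + 8^{2}\right) 15 = \left(12 + 64\right) 15 = 76 \cdot 15 = 1140$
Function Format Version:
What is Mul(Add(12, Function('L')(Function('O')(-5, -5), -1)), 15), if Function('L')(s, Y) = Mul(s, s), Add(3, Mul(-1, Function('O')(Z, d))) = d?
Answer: 1140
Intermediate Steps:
Function('O')(Z, d) = Add(3, Mul(-1, d))
Function('L')(s, Y) = Pow(s, 2)
Mul(Add(12, Function('L')(Function('O')(-5, -5), -1)), 15) = Mul(Add(12, Pow(Add(3, Mul(-1, -5)), 2)), 15) = Mul(Add(12, Pow(Add(3, 5), 2)), 15) = Mul(Add(12, Pow(8, 2)), 15) = Mul(Add(12, 64), 15) = Mul(76, 15) = 1140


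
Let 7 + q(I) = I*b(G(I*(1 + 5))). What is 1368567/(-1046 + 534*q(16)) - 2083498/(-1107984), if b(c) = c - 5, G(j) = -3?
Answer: -85248226825/5064594864 ≈ -16.832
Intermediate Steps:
b(c) = -5 + c
q(I) = -7 - 8*I (q(I) = -7 + I*(-5 - 3) = -7 + I*(-8) = -7 - 8*I)
1368567/(-1046 + 534*q(16)) - 2083498/(-1107984) = 1368567/(-1046 + 534*(-7 - 8*16)) - 2083498/(-1107984) = 1368567/(-1046 + 534*(-7 - 128)) - 2083498*(-1/1107984) = 1368567/(-1046 + 534*(-135)) + 1041749/553992 = 1368567/(-1046 - 72090) + 1041749/553992 = 1368567/(-73136) + 1041749/553992 = 1368567*(-1/73136) + 1041749/553992 = -1368567/73136 + 1041749/553992 = -85248226825/5064594864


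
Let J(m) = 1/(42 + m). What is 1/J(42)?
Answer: 84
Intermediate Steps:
1/J(42) = 1/(1/(42 + 42)) = 1/(1/84) = 84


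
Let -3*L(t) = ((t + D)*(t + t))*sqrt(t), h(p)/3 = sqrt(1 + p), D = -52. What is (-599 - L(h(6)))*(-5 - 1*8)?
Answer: 7787 + 26*sqrt(3)*7**(3/4)*(52 - 3*sqrt(7)) ≈ 16326.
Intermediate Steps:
h(p) = 3*sqrt(1 + p)
L(t) = -2*t**(3/2)*(-52 + t)/3 (L(t) = -(t - 52)*(t + t)*sqrt(t)/3 = -(-52 + t)*(2*t)*sqrt(t)/3 = -2*t*(-52 + t)*sqrt(t)/3 = -2*t**(3/2)*(-52 + t)/3)
(-599 - L(h(6)))*(-5 - 1*8) = (-599 - 2*(3*sqrt(1 + 6))**(3/2)*(52 - 3*sqrt(1 + 6))/3)*(-5 - 1*8) = (-599 - 2*(3*sqrt(7))**(3/2)*(52 - 3*sqrt(7))/3)*(-5 - 8) = (-599 - 2*3*sqrt(3)*7**(3/4)*(52 - 3*sqrt(7))/3)*(-13) = (-599 - 2*sqrt(3)*7**(3/4)*(52 - 3*sqrt(7)))*(-13) = 7787 + 26*sqrt(3)*7**(3/4)*(52 - 3*sqrt(7))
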